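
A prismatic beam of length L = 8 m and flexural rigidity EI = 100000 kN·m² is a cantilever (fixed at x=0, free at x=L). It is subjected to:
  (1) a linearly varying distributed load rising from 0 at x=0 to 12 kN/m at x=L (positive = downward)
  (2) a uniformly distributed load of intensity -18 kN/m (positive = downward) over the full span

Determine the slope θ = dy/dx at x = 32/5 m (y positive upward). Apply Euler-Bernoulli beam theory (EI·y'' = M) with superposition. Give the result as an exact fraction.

θ(32/5) = 14912/1953125 rad

Load 1 — triangular load w₀=12 kN/m (0→w₀ over full span):
  θ_1 = (w₀Lx²/4-w₀L²x/3-w₀x⁴/(24L))/EI = (12·8·(32/5)²/4-12·8²·(32/5)/3-12·(32/5)⁴/(24·8))/100000 = -14848/1953125 rad
Load 2 — uniform load w=-18 kN/m over full span:
  θ_2 = -wx(x²-3Lx+3L²)/(6EI) = -(-18)·(32/5)·((32/5)²-3·8·(32/5)+3·8²)/(6·100000) = 5952/390625 rad
Superposition: θ = Σ θ_i = 14912/1953125 rad ≈ 0.007635 rad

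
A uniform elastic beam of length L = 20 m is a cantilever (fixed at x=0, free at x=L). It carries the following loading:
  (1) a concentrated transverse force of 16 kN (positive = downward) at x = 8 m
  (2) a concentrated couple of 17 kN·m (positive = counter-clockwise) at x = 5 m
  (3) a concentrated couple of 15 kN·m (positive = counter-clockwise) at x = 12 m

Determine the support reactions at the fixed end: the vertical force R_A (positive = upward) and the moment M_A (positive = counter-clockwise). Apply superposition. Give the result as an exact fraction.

R_A = 16 kN, M_A = 96 kN·m

Load 1 — point force P=16 kN at a=8 m (b=L-a=12):
  R_A = P = 16 kN
  M_A = Pa = 16·8 = 128 kN·m
Load 2 — applied couple M₀=17 kN·m at a=5 m (b=L-a=15):
  R_A = 0 kN
  M_A = -M₀ = -17 kN·m
Load 3 — applied couple M₀=15 kN·m at a=12 m (b=L-a=8):
  R_A = 0 kN
  M_A = -M₀ = -15 kN·m
Superposition: R_A = 16 kN, M_A = 96 kN·m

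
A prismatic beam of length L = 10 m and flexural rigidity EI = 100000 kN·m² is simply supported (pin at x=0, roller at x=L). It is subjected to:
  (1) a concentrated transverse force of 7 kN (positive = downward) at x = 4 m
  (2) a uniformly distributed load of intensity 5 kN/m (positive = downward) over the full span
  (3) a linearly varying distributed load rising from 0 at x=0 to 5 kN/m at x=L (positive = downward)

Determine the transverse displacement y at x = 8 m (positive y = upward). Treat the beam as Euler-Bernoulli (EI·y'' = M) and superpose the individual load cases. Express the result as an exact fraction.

y(8) = -623/93750 m

Load 1 — point force P=7 kN at a=4 m (b=L-a=6):
  y_1 = -Pa(L-x)(2Lx-a²-x²)/(6LEI)  [x>a] = -7·4·(10-8)·(2·10·8-4²-8²)/(6·10·100000) = -7/9375 m
Load 2 — uniform load w=5 kN/m over full span:
  y_2 = -wx(L³-2Lx²+x³)/(24EI) = -5·8·(10³-2·10·8²+8³)/(24·100000) = -29/7500 m
Load 3 — triangular load w₀=5 kN/m (0→w₀ over full span):
  y_3 = -w₀x(7L⁴-10L²x²+3x⁴)/(360LEI) = -5·8·(7·10⁴-10·10²·8²+3·8⁴)/(360·10·100000) = -127/62500 m
Superposition: y = Σ y_i = -623/93750 m ≈ -0.006645 m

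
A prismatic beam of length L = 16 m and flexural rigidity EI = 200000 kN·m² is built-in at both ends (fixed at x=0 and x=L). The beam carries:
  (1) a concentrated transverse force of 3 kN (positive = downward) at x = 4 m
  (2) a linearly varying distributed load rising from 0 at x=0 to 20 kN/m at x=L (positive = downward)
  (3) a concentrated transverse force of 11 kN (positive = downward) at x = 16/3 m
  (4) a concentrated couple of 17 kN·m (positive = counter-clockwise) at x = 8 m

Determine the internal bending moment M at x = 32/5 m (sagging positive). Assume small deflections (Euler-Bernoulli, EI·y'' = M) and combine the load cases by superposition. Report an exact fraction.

Load 1 — point force P=3 kN at a=4 m (b=L-a=12):
  M_1 = Pa²(a+3b)(L-x)/L³ - Pa²b/L²  [x>a] = 3·4²·(4+3·12)·(16-(32/5))/16³ - 3·4²·12/16² = 9/4 kN·m
Load 2 — triangular load w₀=20 kN/m (0→w₀ over full span):
  M_2 = 3w₀Lx/20 - w₀L²/30 - w₀x³/(6L) = 3·20·16·(32/5)/20 - 20·16²/30 - 20·(32/5)³/(6·16) = 2048/25 kN·m
Load 3 — point force P=11 kN at a=16/3 m (b=L-a=32/3):
  M_3 = Pa²(a+3b)(L-x)/L³ - Pa²b/L²  [x>a] = 11·(16/3)²·((16/3)+3·(32/3))·(16-(32/5))/16³ - 11·(16/3)²·(32/3)/16² = 1936/135 kN·m
Load 4 — applied couple M₀=17 kN·m at a=8 m (b=L-a=8):
  M_4 = R_Ax - M_A  [x≤a] with R_A=51/32, M_A=17/4 = (51/32)·(32/5) - (17/4) = 119/20 kN·m
Superposition: M = Σ M_i = 70511/675 kN·m ≈ 104.460741 kN·m

M(32/5) = 70511/675 kN·m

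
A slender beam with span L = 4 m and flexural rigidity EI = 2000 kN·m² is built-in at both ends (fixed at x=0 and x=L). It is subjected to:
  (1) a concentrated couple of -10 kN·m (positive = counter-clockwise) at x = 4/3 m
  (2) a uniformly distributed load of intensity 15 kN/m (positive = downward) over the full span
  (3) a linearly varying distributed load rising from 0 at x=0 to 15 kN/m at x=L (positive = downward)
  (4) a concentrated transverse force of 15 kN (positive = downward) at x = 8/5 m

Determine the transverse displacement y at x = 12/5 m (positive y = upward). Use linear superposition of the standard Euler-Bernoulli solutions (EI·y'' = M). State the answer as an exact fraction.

y(12/5) = -34748/3515625 m

Load 1 — applied couple M₀=-10 kN·m at a=4/3 m (b=L-a=8/3):
  y_1 = (R_Ax³/6 - M_Ax²/2 - M₀(x-a)²/2)/EI  [x>a] with R_A=-10/3, M_A=0 = ((-10/3)·(12/5)³/6 - 0·(12/5)²/2 - (-10)·((12/5)-(4/3))²/2)/2000 = -28/28125 m
Load 2 — uniform load w=15 kN/m over full span:
  y_2 = -wx²(L-x)²/(24EI) = -15·(12/5)²·(4-(12/5))²/(24·2000) = -72/15625 m
Load 3 — triangular load w₀=15 kN/m (0→w₀ over full span):
  y_3 = -w₀x²(L-x)²(x+2L)/(120LEI) = -15·(12/5)²·(4-(12/5))²·((12/5)+2·4)/(120·4·2000) = -936/390625 m
Load 4 — point force P=15 kN at a=8/5 m (b=L-a=12/5):
  y_4 = -Pa²(L-x)²(3bL-(3b+a)(L-x))/(6L³EI)  [x>a] = -15·(8/5)²·(4-(12/5))²·(3·(12/5)·4-(3·(12/5)+(8/5))·(4-(12/5)))/(6·4³·2000) = -736/390625 m
Superposition: y = Σ y_i = -34748/3515625 m ≈ -0.009884 m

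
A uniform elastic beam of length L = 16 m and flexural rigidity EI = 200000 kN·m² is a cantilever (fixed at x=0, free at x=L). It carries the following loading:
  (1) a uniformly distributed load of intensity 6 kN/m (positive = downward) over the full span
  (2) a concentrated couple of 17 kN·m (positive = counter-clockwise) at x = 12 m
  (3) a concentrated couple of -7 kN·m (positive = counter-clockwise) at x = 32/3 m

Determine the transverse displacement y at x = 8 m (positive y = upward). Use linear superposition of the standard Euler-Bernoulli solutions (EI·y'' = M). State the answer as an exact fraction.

y(8) = -267/3125 m

Load 1 — uniform load w=6 kN/m over full span:
  y_1 = -wx²(x²-4Lx+6L²)/(24EI) = -6·8²·(8²-4·16·8+6·16²)/(24·200000) = -272/3125 m
Load 2 — applied couple M₀=17 kN·m at a=12 m (b=L-a=4):
  y_2 = M₀x²/(2EI)  [x≤a] = 17·8²/(2·200000) = 17/6250 m
Load 3 — applied couple M₀=-7 kN·m at a=32/3 m (b=L-a=16/3):
  y_3 = M₀x²/(2EI)  [x≤a] = (-7)·8²/(2·200000) = -7/6250 m
Superposition: y = Σ y_i = -267/3125 m ≈ -0.085440 m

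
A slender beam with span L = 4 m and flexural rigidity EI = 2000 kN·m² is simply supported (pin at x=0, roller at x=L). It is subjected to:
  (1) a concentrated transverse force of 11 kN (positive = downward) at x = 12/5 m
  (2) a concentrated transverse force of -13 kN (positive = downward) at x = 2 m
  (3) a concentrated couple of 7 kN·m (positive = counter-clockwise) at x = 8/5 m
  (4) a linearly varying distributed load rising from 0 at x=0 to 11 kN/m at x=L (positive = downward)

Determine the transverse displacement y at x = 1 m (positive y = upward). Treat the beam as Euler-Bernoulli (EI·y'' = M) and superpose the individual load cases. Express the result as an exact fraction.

Load 1 — point force P=11 kN at a=12/5 m (b=L-a=8/5):
  y_1 = -Pbx(L²-b²-x²)/(6LEI)  [x≤a] = -11·(8/5)·1·(4²-(8/5)²-1²)/(6·4·2000) = -3421/750000 m
Load 2 — point force P=-13 kN at a=2 m (b=L-a=2):
  y_2 = -Pbx(L²-b²-x²)/(6LEI)  [x≤a] = -(-13)·2·1·(4²-2²-1²)/(6·4·2000) = 143/24000 m
Load 3 — applied couple M₀=7 kN·m at a=8/5 m (b=L-a=12/5):
  y_3 = (M₀x³/(6L)+C₁x)/EI  [x≤a] with C₁=M₀(3b²-L²)/(6L)=28/75 = (7·1³/(6·4)+(28/75)·1)/2000 = 133/400000 m
Load 4 — triangular load w₀=11 kN/m (0→w₀ over full span):
  y_4 = -w₀x(7L⁴-10L²x²+3x⁴)/(360LEI) = -11·1·(7·4⁴-10·4²·1²+3·1⁴)/(360·4·2000) = -1199/192000 m
Superposition: y = Σ y_i = -108367/24000000 m ≈ -0.004515 m

y(1) = -108367/24000000 m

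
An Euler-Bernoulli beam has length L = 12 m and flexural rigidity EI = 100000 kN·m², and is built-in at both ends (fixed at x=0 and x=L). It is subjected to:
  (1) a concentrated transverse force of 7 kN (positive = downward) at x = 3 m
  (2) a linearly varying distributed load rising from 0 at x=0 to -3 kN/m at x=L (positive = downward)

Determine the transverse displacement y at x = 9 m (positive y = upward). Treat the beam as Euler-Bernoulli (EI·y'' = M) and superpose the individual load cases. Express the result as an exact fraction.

y(9) = 11943/32000000 m

Load 1 — point force P=7 kN at a=3 m (b=L-a=9):
  y_1 = -Pa²(L-x)²(3bL-(3b+a)(L-x))/(6L³EI)  [x>a] = -7·3²·(12-9)²·(3·9·12-(3·9+3)·(12-9))/(6·12³·100000) = -819/6400000 m
Load 2 — triangular load w₀=-3 kN/m (0→w₀ over full span):
  y_2 = -w₀x²(L-x)²(x+2L)/(120LEI) = -(-3)·9²·(12-9)²·(9+2·12)/(120·12·100000) = 8019/16000000 m
Superposition: y = Σ y_i = 11943/32000000 m ≈ 0.000373 m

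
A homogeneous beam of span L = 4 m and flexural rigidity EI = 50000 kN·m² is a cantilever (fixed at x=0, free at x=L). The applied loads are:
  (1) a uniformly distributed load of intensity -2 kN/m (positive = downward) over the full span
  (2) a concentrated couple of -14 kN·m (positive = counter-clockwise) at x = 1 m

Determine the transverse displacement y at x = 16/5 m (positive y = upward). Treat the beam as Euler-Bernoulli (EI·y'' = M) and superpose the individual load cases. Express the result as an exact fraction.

y(16/5) = 17189/93750000 m

Load 1 — uniform load w=-2 kN/m over full span:
  y_1 = -wx²(x²-4Lx+6L²)/(24EI) = -(-2)·(16/5)²·((16/5)²-4·4·(16/5)+6·4²)/(24·50000) = 5504/5859375 m
Load 2 — applied couple M₀=-14 kN·m at a=1 m (b=L-a=3):
  y_2 = M₀a(2x-a)/(2EI)  [x>a] = (-14)·1·(2·(16/5)-1)/(2·50000) = -189/250000 m
Superposition: y = Σ y_i = 17189/93750000 m ≈ 0.000183 m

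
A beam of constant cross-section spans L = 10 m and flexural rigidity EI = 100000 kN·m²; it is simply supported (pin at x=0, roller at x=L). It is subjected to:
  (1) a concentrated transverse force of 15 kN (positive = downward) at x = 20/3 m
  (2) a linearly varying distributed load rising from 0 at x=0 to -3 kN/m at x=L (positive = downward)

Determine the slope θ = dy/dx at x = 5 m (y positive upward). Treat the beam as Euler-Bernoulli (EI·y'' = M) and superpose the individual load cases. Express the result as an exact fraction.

Load 1 — point force P=15 kN at a=20/3 m (b=L-a=10/3):
  θ_1 = -Pb(L²-b²-3x²)/(6LEI)  [x≤a] = -15·(10/3)·(10²-(10/3)²-3·5²)/(6·10·100000) = -1/8640 rad
Load 2 — triangular load w₀=-3 kN/m (0→w₀ over full span):
  θ_2 = -w₀(7L⁴-30L²x²+15x⁴)/(360LEI) = -(-3)·(7·10⁴-30·10²·5²+15·5⁴)/(360·10·100000) = 7/192000 rad
Superposition: θ = Σ θ_i = -137/1728000 rad ≈ -0.000079 rad

θ(5) = -137/1728000 rad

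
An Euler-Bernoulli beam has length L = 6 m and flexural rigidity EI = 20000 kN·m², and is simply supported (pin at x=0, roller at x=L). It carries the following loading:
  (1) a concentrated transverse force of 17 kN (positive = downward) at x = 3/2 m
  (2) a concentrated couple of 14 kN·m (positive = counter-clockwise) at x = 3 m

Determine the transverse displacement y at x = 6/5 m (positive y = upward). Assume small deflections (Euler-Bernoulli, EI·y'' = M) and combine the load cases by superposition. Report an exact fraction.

Load 1 — point force P=17 kN at a=3/2 m (b=L-a=9/2):
  y_1 = -Pbx(L²-b²-x²)/(6LEI)  [x≤a] = -17·(9/2)·(6/5)·(6²-(9/2)²-(6/5)²)/(6·6·20000) = -72981/40000000 m
Load 2 — applied couple M₀=14 kN·m at a=3 m (b=L-a=3):
  y_2 = (M₀x³/(6L)+C₁x)/EI  [x≤a] with C₁=M₀(3b²-L²)/(6L)=-7/2 = (14·(6/5)³/(6·6)+(-7/2)·(6/5))/20000 = -441/2500000 m
Superposition: y = Σ y_i = -80037/40000000 m ≈ -0.002001 m

y(6/5) = -80037/40000000 m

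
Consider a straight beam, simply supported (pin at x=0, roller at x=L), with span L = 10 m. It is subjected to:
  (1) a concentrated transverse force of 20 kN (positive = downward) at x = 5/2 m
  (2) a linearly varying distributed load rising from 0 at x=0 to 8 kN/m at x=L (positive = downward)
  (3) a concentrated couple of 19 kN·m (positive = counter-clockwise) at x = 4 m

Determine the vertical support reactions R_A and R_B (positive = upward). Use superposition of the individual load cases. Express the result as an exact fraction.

Load 1 — point force P=20 kN at a=5/2 m (b=L-a=15/2):
  R_A = Pb/L = 20·(15/2)/10 = 15 kN
  R_B = Pa/L = 20·(5/2)/10 = 5 kN
Load 2 — triangular load w₀=8 kN/m (0→w₀ over full span):
  R_A = w₀L/6 = 8·10/6 = 40/3 kN
  R_B = w₀L/3 = 8·10/3 = 80/3 kN
Load 3 — applied couple M₀=19 kN·m at a=4 m (b=L-a=6):
  R_A = M₀/L = 19/10 kN
  R_B = -M₀/L = -19/10 kN
Superposition: R_A = 907/30 kN, R_B = 893/30 kN

R_A = 907/30 kN, R_B = 893/30 kN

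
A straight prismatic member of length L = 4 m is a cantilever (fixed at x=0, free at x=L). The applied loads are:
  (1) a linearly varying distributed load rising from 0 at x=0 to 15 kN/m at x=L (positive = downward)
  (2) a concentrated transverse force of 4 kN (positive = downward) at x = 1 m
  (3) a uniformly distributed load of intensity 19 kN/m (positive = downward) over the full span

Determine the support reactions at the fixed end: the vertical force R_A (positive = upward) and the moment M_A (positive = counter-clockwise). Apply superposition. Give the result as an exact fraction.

R_A = 110 kN, M_A = 236 kN·m

Load 1 — triangular load w₀=15 kN/m (0→w₀ over full span):
  R_A = w₀L/2 = 15·4/2 = 30 kN
  M_A = w₀L²/3 = 15·4²/3 = 80 kN·m
Load 2 — point force P=4 kN at a=1 m (b=L-a=3):
  R_A = P = 4 kN
  M_A = Pa = 4·1 = 4 kN·m
Load 3 — uniform load w=19 kN/m over full span:
  R_A = wL = 19·4 = 76 kN
  M_A = wL²/2 = 19·4²/2 = 152 kN·m
Superposition: R_A = 110 kN, M_A = 236 kN·m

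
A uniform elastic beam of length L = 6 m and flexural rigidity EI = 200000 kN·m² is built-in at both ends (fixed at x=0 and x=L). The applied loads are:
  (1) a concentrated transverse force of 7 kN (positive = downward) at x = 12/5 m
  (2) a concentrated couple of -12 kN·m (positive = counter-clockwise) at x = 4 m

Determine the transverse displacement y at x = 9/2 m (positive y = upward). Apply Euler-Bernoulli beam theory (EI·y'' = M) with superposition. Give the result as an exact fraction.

Load 1 — point force P=7 kN at a=12/5 m (b=L-a=18/5):
  y_1 = -Pa²(L-x)²(3bL-(3b+a)(L-x))/(6L³EI)  [x>a] = -7·(12/5)²·(6-(9/2))²·(3·(18/5)·6-(3·(18/5)+(12/5))·(6-(9/2)))/(6·6³·200000) = -63/4000000 m
Load 2 — applied couple M₀=-12 kN·m at a=4 m (b=L-a=2):
  y_2 = (R_Ax³/6 - M_Ax²/2 - M₀(x-a)²/2)/EI  [x>a] with R_A=-8/3, M_A=-4 = ((-8/3)·(9/2)³/6 - (-4)·(9/2)²/2 - (-12)·((9/2)-4)²/2)/200000 = 3/400000 m
Superposition: y = Σ y_i = -33/4000000 m ≈ -0.000008 m

y(9/2) = -33/4000000 m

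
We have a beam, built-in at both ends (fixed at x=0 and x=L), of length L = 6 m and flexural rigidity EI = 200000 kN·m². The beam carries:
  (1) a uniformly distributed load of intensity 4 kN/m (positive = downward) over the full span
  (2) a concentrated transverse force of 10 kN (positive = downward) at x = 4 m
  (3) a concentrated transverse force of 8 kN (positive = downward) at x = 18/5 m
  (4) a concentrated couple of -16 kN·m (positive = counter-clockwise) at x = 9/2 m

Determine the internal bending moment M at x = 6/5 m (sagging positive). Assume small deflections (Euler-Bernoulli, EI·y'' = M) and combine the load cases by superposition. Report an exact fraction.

Load 1 — uniform load w=4 kN/m over full span:
  M_1 = wLx/2 - wL²/12 - wx²/2 = 4·6·(6/5)/2 - 4·6²/12 - 4·(6/5)²/2 = -12/25 kN·m
Load 2 — point force P=10 kN at a=4 m (b=L-a=2):
  M_2 = Pb²(3a+b)x/L³ - Pab²/L²  [x≤a] = 10·2²·(3·4+2)·(6/5)/6³ - 10·4·2²/6² = -4/3 kN·m
Load 3 — point force P=8 kN at a=18/5 m (b=L-a=12/5):
  M_3 = Pb²(3a+b)x/L³ - Pab²/L²  [x≤a] = 8·(12/5)²·(3·(18/5)+(12/5))·(6/5)/6³ - 8·(18/5)·(12/5)²/6² = -768/625 kN·m
Load 4 — applied couple M₀=-16 kN·m at a=9/2 m (b=L-a=3/2):
  M_4 = R_Ax - M_A  [x≤a] with R_A=-3, M_A=-5 = (-3)·(6/5) - (-5) = 7/5 kN·m
Superposition: M = Σ M_i = -3079/1875 kN·m ≈ -1.642133 kN·m

M(6/5) = -3079/1875 kN·m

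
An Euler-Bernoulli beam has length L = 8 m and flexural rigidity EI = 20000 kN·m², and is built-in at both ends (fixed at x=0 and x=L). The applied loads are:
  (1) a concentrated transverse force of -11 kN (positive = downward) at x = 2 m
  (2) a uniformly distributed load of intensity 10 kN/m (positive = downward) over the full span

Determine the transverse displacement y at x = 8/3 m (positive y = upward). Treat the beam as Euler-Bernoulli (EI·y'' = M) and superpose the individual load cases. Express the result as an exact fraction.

y(8/3) = -1049/303750 m

Load 1 — point force P=-11 kN at a=2 m (b=L-a=6):
  y_1 = -Pa²(L-x)²(3bL-(3b+a)(L-x))/(6L³EI)  [x>a] = -(-11)·2²·(8-(8/3))²·(3·6·8-(3·6+2)·(8-(8/3)))/(6·8³·20000) = 77/101250 m
Load 2 — uniform load w=10 kN/m over full span:
  y_2 = -wx²(L-x)²/(24EI) = -10·(8/3)²·(8-(8/3))²/(24·20000) = -128/30375 m
Superposition: y = Σ y_i = -1049/303750 m ≈ -0.003453 m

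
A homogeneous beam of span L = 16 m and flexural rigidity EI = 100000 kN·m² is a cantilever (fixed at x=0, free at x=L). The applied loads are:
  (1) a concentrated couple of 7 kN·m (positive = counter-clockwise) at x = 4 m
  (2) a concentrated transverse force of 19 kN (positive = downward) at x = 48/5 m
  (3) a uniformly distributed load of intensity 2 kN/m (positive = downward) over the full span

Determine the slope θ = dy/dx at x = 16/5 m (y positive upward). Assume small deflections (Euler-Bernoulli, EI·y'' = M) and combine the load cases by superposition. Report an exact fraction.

Load 1 — applied couple M₀=7 kN·m at a=4 m (b=L-a=12):
  θ_1 = M₀x/EI  [x≤a] = 7·(16/5)/100000 = 7/31250 rad
Load 2 — point force P=19 kN at a=48/5 m (b=L-a=32/5):
  θ_2 = -Px(2a-x)/(2EI)  [x≤a] = -19·(16/5)·(2·(48/5)-(16/5))/(2·100000) = -76/15625 rad
Load 3 — uniform load w=2 kN/m over full span:
  θ_3 = -wx(x²-3Lx+3L²)/(6EI) = -2·(16/5)·((16/5)²-3·16·(16/5)+3·16²)/(6·100000) = -7808/1171875 rad
Superposition: θ = Σ θ_i = -26491/2343750 rad ≈ -0.011303 rad

θ(16/5) = -26491/2343750 rad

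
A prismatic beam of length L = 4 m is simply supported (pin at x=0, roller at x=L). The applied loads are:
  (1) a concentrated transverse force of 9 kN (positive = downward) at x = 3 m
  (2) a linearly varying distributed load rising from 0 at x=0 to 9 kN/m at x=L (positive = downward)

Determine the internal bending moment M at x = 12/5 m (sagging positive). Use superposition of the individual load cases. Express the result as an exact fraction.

Load 1 — point force P=9 kN at a=3 m (b=L-a=1):
  M_1 = Pbx/L  [x≤a] = 9·1·(12/5)/4 = 27/5 kN·m
Load 2 — triangular load w₀=9 kN/m (0→w₀ over full span):
  M_2 = w₀Lx/6 - w₀x³/(6L) = 9·4·(12/5)/6 - 9·(12/5)³/(6·4) = 1152/125 kN·m
Superposition: M = Σ M_i = 1827/125 kN·m ≈ 14.616000 kN·m

M(12/5) = 1827/125 kN·m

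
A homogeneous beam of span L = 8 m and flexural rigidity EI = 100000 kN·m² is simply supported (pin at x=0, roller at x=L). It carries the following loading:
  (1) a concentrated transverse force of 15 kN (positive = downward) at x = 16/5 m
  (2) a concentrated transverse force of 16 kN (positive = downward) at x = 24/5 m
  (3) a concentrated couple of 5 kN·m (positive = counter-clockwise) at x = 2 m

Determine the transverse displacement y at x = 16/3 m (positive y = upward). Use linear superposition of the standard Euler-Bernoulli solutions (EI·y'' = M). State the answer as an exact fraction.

Load 1 — point force P=15 kN at a=16/5 m (b=L-a=24/5):
  y_1 = -Pa(L-x)(2Lx-a²-x²)/(6LEI)  [x>a] = -15·(16/5)·(8-(16/3))·(2·8·(16/3)-(16/5)²-(16/3)²)/(6·8·100000) = -2624/2109375 m
Load 2 — point force P=16 kN at a=24/5 m (b=L-a=16/5):
  y_2 = -Pa(L-x)(2Lx-a²-x²)/(6LEI)  [x>a] = -16·(24/5)·(8-(16/3))·(2·8·(16/3)-(24/5)²-(16/3)²)/(6·8·100000) = -15232/10546875 m
Load 3 — applied couple M₀=5 kN·m at a=2 m (b=L-a=6):
  y_3 = (M₀x³/(6L)-M₀(x-a)²/2+C₁x)/EI  [x>a] with C₁=M₀(3b²-L²)/(6L)=55/12 = (5·(16/3)³/(6·8)-5·((16/3)-2)²/2+(55/12)·(16/3))/100000 = 101/810000 m
Superposition: y = Σ y_i = -1297771/506250000 m ≈ -0.002563 m

y(16/3) = -1297771/506250000 m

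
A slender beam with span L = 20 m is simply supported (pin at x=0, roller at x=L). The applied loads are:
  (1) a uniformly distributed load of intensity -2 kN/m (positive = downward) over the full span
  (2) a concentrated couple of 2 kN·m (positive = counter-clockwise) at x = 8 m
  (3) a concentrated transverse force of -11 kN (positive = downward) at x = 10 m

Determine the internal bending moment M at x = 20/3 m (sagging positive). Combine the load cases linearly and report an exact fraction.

M(20/3) = -1124/9 kN·m

Load 1 — uniform load w=-2 kN/m over full span:
  M_1 = wx(L-x)/2 = (-2)·(20/3)·(20-(20/3))/2 = -800/9 kN·m
Load 2 — applied couple M₀=2 kN·m at a=8 m (b=L-a=12):
  M_2 = M₀x/L  [x≤a] = 2·(20/3)/20 = 2/3 kN·m
Load 3 — point force P=-11 kN at a=10 m (b=L-a=10):
  M_3 = Pbx/L  [x≤a] = (-11)·10·(20/3)/20 = -110/3 kN·m
Superposition: M = Σ M_i = -1124/9 kN·m ≈ -124.888889 kN·m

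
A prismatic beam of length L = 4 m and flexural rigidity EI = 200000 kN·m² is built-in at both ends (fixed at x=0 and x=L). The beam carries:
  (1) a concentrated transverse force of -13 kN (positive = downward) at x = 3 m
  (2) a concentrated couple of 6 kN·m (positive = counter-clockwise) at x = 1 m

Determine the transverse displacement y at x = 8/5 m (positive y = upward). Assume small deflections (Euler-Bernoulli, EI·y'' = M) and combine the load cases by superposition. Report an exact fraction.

Load 1 — point force P=-13 kN at a=3 m (b=L-a=1):
  y_1 = -Pb²x²(3aL-(3a+b)x)/(6L³EI)  [x≤a] = -(-13)·1²·(8/5)²·(3·3·4-(3·3+1)·(8/5))/(6·4³·200000) = 13/1500000 m
Load 2 — applied couple M₀=6 kN·m at a=1 m (b=L-a=3):
  y_2 = (R_Ax³/6 - M_Ax²/2 - M₀(x-a)²/2)/EI  [x>a] with R_A=27/16, M_A=-9/8 = ((27/16)·(8/5)³/6 - (-9/8)·(8/5)²/2 - 6·((8/5)-1)²/2)/200000 = 189/25000000 m
Superposition: y = Σ y_i = 1217/75000000 m ≈ 0.000016 m

y(8/5) = 1217/75000000 m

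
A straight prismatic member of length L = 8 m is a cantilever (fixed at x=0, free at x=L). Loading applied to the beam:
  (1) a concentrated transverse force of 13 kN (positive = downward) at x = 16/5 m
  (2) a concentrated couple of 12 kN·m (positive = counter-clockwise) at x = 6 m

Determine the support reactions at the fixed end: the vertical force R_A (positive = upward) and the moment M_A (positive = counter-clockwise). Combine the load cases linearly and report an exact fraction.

Load 1 — point force P=13 kN at a=16/5 m (b=L-a=24/5):
  R_A = P = 13 kN
  M_A = Pa = 13·(16/5) = 208/5 kN·m
Load 2 — applied couple M₀=12 kN·m at a=6 m (b=L-a=2):
  R_A = 0 kN
  M_A = -M₀ = -12 kN·m
Superposition: R_A = 13 kN, M_A = 148/5 kN·m

R_A = 13 kN, M_A = 148/5 kN·m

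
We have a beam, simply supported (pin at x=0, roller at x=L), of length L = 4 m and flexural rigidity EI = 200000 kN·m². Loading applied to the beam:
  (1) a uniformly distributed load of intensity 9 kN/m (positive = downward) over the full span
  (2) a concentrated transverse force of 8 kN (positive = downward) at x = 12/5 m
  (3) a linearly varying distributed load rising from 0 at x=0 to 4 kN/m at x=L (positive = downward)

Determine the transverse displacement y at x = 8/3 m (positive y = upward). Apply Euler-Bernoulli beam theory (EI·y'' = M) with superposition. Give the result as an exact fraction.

y(8/3) = -58477/284765625 m

Load 1 — uniform load w=9 kN/m over full span:
  y_1 = -wx(L³-2Lx²+x³)/(24EI) = -9·(8/3)·(4³-2·4·(8/3)²+(8/3)³)/(24·200000) = -11/84375 m
Load 2 — point force P=8 kN at a=12/5 m (b=L-a=8/5):
  y_2 = -Pa(L-x)(2Lx-a²-x²)/(6LEI)  [x>a] = -8·(12/5)·(4-(8/3))·(2·4·(8/3)-(12/5)²-(8/3)²)/(6·4·200000) = -476/10546875 m
Load 3 — triangular load w₀=4 kN/m (0→w₀ over full span):
  y_3 = -w₀x(7L⁴-10L²x²+3x⁴)/(360LEI) = -4·(8/3)·(7·4⁴-10·4²·(8/3)²+3·(8/3)⁴)/(360·4·200000) = -68/2278125 m
Superposition: y = Σ y_i = -58477/284765625 m ≈ -0.000205 m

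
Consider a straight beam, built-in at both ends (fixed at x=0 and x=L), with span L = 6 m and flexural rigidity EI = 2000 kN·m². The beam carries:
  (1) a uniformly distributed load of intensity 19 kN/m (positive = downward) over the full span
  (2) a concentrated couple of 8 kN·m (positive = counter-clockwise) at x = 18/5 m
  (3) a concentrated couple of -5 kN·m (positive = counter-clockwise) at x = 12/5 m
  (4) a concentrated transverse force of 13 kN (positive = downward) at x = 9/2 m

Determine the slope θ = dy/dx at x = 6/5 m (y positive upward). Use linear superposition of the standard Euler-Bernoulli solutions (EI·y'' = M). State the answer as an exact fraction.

Load 1 — uniform load w=19 kN/m over full span:
  θ_1 = -wx(L-x)(L-2x)/(12EI) = -19·(6/5)·(6-(6/5))·(6-2·(6/5))/(12·2000) = -513/31250 rad
Load 2 — applied couple M₀=8 kN·m at a=18/5 m (b=L-a=12/5):
  θ_2 = (R_Ax²/2 - M_Ax)/EI  [x≤a] with R_A=48/25, M_A=64/25 = ((48/25)·(6/5)²/2 - (64/25)·(6/5))/2000 = -66/78125 rad
Load 3 — applied couple M₀=-5 kN·m at a=12/5 m (b=L-a=18/5):
  θ_3 = (R_Ax²/2 - M_Ax)/EI  [x≤a] with R_A=-6/5, M_A=-3/5 = ((-6/5)·(6/5)²/2 - (-3/5)·(6/5))/2000 = -9/125000 rad
Load 4 — point force P=13 kN at a=9/2 m (b=L-a=3/2):
  θ_4 = -Pb²x(2aL-(3a+b)x)/(2L³EI)  [x≤a] = -13·(3/2)²·(6/5)·(2·(9/2)·6-(3·(9/2)+(3/2))·(6/5))/(2·6³·2000) = -117/80000 rad
Superposition: θ = Σ θ_i = -187953/10000000 rad ≈ -0.018795 rad

θ(6/5) = -187953/10000000 rad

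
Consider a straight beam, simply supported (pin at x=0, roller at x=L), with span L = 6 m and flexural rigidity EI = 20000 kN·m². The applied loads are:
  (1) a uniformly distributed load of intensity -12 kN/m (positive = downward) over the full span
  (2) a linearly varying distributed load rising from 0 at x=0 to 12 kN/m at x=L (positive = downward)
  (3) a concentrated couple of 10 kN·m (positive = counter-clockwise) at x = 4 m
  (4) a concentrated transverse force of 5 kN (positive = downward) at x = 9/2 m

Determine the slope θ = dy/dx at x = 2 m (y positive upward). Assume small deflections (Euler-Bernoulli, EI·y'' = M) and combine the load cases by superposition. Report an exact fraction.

Load 1 — uniform load w=-12 kN/m over full span:
  θ_1 = -w(L³-6Lx²+4x³)/(24EI) = -(-12)·(6³-6·6·2²+4·2³)/(24·20000) = 13/5000 rad
Load 2 — triangular load w₀=12 kN/m (0→w₀ over full span):
  θ_2 = -w₀(7L⁴-30L²x²+15x⁴)/(360LEI) = -12·(7·6⁴-30·6²·2²+15·2⁴)/(360·6·20000) = -13/9375 rad
Load 3 — applied couple M₀=10 kN·m at a=4 m (b=L-a=2):
  θ_3 = (M₀x²/(2L)+C₁)/EI  [x≤a] with C₁=M₀(3b²-L²)/(6L)=-20/3 = (10·2²/(2·6)+(-20/3))/20000 = -1/6000 rad
Load 4 — point force P=5 kN at a=9/2 m (b=L-a=3/2):
  θ_4 = -Pb(L²-b²-3x²)/(6LEI)  [x≤a] = -5·(3/2)·(6²-(3/2)²-3·2²)/(6·6·20000) = -29/128000 rad
Superposition: θ = Σ θ_i = 7873/9600000 rad ≈ 0.000820 rad

θ(2) = 7873/9600000 rad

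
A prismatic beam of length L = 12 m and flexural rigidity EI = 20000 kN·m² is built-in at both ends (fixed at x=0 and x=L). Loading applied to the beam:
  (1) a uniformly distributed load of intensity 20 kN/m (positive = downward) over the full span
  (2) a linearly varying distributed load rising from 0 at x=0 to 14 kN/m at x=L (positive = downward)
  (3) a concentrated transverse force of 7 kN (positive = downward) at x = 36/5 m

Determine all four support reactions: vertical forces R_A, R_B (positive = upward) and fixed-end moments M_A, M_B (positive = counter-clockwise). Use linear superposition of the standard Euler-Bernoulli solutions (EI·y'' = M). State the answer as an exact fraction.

R_A = 18458/125 kN, M_A = 39408/125 kN·m, R_B = 22917/125 kN, M_B = -44112/125 kN·m

Load 1 — uniform load w=20 kN/m over full span:
  R_A = wL/2 = 20·12/2 = 120 kN
  M_A = wL²/12 = 20·12²/12 = 240 kN·m
  R_B = wL/2 = 20·12/2 = 120 kN
  M_B = -wL²/12 = -20·12²/12 = -240 kN·m
Load 2 — triangular load w₀=14 kN/m (0→w₀ over full span):
  R_A = 3w₀L/20 = 3·14·12/20 = 126/5 kN
  M_A = w₀L²/30 = 14·12²/30 = 336/5 kN·m
  R_B = 7w₀L/20 = 7·14·12/20 = 294/5 kN
  M_B = -w₀L²/20 = -14·12²/20 = -504/5 kN·m
Load 3 — point force P=7 kN at a=36/5 m (b=L-a=24/5):
  R_A = Pb²(3a+b)/L³ = 7·(24/5)²·(3·(36/5)+(24/5))/12³ = 308/125 kN
  M_A = Pab²/L² = 7·(36/5)·(24/5)²/12² = 1008/125 kN·m
  R_B = Pa²(a+3b)/L³ = 7·(36/5)²·((36/5)+3·(24/5))/12³ = 567/125 kN
  M_B = -Pa²b/L² = -7·(36/5)²·(24/5)/12² = -1512/125 kN·m
Superposition: R_A = 18458/125 kN, M_A = 39408/125 kN·m, R_B = 22917/125 kN, M_B = -44112/125 kN·m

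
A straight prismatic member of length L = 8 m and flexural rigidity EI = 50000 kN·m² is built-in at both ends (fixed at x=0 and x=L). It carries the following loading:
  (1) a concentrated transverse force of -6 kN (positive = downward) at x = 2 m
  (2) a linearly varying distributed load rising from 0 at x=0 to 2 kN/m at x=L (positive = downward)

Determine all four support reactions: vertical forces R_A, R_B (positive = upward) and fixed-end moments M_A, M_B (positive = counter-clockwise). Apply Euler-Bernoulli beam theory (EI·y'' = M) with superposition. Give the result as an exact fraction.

R_A = -213/80 kN, M_A = -149/60 kN·m, R_B = 373/80 kN, M_B = -83/20 kN·m

Load 1 — point force P=-6 kN at a=2 m (b=L-a=6):
  R_A = Pb²(3a+b)/L³ = (-6)·6²·(3·2+6)/8³ = -81/16 kN
  M_A = Pab²/L² = (-6)·2·6²/8² = -27/4 kN·m
  R_B = Pa²(a+3b)/L³ = (-6)·2²·(2+3·6)/8³ = -15/16 kN
  M_B = -Pa²b/L² = -(-6)·2²·6/8² = 9/4 kN·m
Load 2 — triangular load w₀=2 kN/m (0→w₀ over full span):
  R_A = 3w₀L/20 = 3·2·8/20 = 12/5 kN
  M_A = w₀L²/30 = 2·8²/30 = 64/15 kN·m
  R_B = 7w₀L/20 = 7·2·8/20 = 28/5 kN
  M_B = -w₀L²/20 = -2·8²/20 = -32/5 kN·m
Superposition: R_A = -213/80 kN, M_A = -149/60 kN·m, R_B = 373/80 kN, M_B = -83/20 kN·m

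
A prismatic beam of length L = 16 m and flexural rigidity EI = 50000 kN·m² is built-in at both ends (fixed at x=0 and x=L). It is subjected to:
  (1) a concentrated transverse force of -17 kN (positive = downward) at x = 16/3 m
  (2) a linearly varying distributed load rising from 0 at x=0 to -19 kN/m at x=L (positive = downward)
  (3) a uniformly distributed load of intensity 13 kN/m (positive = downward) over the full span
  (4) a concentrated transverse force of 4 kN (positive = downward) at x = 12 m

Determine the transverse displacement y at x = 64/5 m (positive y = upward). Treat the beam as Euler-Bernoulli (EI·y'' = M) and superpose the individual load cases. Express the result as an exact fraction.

y(64/5) = -8980856/3955078125 m

Load 1 — point force P=-17 kN at a=16/3 m (b=L-a=32/3):
  y_1 = -Pa²(L-x)²(3bL-(3b+a)(L-x))/(6L³EI)  [x>a] = -(-17)·(16/3)²·(16-(64/5))²·(3·(32/3)·16-(3·(32/3)+(16/3))·(16-(64/5)))/(6·16³·50000) = 50048/31640625 m
Load 2 — triangular load w₀=-19 kN/m (0→w₀ over full span):
  y_2 = -w₀x²(L-x)²(x+2L)/(120LEI) = -(-19)·(64/5)²·(16-(64/5))²·((64/5)+2·16)/(120·16·50000) = 2179072/146484375 m
Load 3 — uniform load w=13 kN/m over full span:
  y_3 = -wx²(L-x)²/(24EI) = -13·(64/5)²·(16-(64/5))²/(24·50000) = -106496/5859375 m
Load 4 — point force P=4 kN at a=12 m (b=L-a=4):
  y_4 = -Pa²(L-x)²(3bL-(3b+a)(L-x))/(6L³EI)  [x>a] = -4·12²·(16-(64/5))²·(3·4·16-(3·4+12)·(16-(64/5)))/(6·16³·50000) = -216/390625 m
Superposition: y = Σ y_i = -8980856/3955078125 m ≈ -0.002271 m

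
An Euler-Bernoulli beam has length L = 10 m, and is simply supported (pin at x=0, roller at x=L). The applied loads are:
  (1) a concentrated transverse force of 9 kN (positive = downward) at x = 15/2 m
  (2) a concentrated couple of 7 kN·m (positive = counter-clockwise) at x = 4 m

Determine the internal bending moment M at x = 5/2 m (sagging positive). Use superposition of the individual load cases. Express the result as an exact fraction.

M(5/2) = 59/8 kN·m

Load 1 — point force P=9 kN at a=15/2 m (b=L-a=5/2):
  M_1 = Pbx/L  [x≤a] = 9·(5/2)·(5/2)/10 = 45/8 kN·m
Load 2 — applied couple M₀=7 kN·m at a=4 m (b=L-a=6):
  M_2 = M₀x/L  [x≤a] = 7·(5/2)/10 = 7/4 kN·m
Superposition: M = Σ M_i = 59/8 kN·m ≈ 7.375000 kN·m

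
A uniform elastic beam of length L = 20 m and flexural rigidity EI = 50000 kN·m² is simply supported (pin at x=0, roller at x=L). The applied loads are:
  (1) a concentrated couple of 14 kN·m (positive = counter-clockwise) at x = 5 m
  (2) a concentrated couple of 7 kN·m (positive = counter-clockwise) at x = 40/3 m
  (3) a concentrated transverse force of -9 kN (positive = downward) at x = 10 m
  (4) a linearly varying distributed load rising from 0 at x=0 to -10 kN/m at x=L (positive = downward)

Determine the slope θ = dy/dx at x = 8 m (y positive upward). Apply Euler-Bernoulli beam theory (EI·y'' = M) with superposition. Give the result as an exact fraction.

θ(8) = 13267/1000000 rad

Load 1 — applied couple M₀=14 kN·m at a=5 m (b=L-a=15):
  θ_1 = (M₀x²/(2L)-M₀(x-a)+C₁)/EI  [x>a] with C₁=M₀(3b²-L²)/(6L)=385/12 = (14·8²/(2·20)-14·(8-5)+(385/12))/50000 = 749/3000000 rad
Load 2 — applied couple M₀=7 kN·m at a=40/3 m (b=L-a=20/3):
  θ_2 = (M₀x²/(2L)+C₁)/EI  [x≤a] with C₁=M₀(3b²-L²)/(6L)=-140/9 = (7·8²/(2·20)+(-140/9))/50000 = -49/562500 rad
Load 3 — point force P=-9 kN at a=10 m (b=L-a=10):
  θ_3 = -Pb(L²-b²-3x²)/(6LEI)  [x≤a] = -(-9)·10·(20²-10²-3·8²)/(6·20·50000) = 81/50000 rad
Load 4 — triangular load w₀=-10 kN/m (0→w₀ over full span):
  θ_4 = -w₀(7L⁴-30L²x²+15x⁴)/(360LEI) = -(-10)·(7·20⁴-30·20²·8²+15·8⁴)/(360·20·50000) = 323/28125 rad
Superposition: θ = Σ θ_i = 13267/1000000 rad ≈ 0.013267 rad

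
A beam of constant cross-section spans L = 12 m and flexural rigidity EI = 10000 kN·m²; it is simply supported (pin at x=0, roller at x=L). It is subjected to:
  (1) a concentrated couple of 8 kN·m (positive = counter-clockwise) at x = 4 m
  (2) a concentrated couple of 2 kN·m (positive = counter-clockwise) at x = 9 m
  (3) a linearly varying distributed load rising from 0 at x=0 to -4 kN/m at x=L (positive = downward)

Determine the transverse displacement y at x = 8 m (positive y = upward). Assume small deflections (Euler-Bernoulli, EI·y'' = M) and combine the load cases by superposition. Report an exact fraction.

Load 1 — applied couple M₀=8 kN·m at a=4 m (b=L-a=8):
  y_1 = (M₀x³/(6L)-M₀(x-a)²/2+C₁x)/EI  [x>a] with C₁=M₀(3b²-L²)/(6L)=16/3 = (8·8³/(6·12)-8·(8-4)²/2+(16/3)·8)/10000 = 4/1125 m
Load 2 — applied couple M₀=2 kN·m at a=9 m (b=L-a=3):
  y_2 = (M₀x³/(6L)+C₁x)/EI  [x≤a] with C₁=M₀(3b²-L²)/(6L)=-13/4 = (2·8³/(6·12)+(-13/4)·8)/10000 = -53/45000 m
Load 3 — triangular load w₀=-4 kN/m (0→w₀ over full span):
  y_3 = -w₀x(7L⁴-10L²x²+3x⁴)/(360LEI) = -(-4)·8·(7·12⁴-10·12²·8²+3·8⁴)/(360·12·10000) = 272/5625 m
Superposition: y = Σ y_i = 761/15000 m ≈ 0.050733 m

y(8) = 761/15000 m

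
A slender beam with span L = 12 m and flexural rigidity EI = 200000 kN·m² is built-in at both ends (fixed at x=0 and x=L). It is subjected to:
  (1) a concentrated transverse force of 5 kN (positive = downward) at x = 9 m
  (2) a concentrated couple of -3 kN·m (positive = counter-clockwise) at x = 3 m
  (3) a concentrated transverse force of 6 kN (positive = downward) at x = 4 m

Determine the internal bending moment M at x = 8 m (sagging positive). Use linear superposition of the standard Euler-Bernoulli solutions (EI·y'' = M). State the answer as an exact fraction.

M(8) = 325/72 kN·m

Load 1 — point force P=5 kN at a=9 m (b=L-a=3):
  M_1 = Pb²(3a+b)x/L³ - Pab²/L²  [x≤a] = 5·3²·(3·9+3)·8/12³ - 5·9·3²/12² = 55/16 kN·m
Load 2 — applied couple M₀=-3 kN·m at a=3 m (b=L-a=9):
  M_2 = R_Ax - M_A - M₀  [x>a] with R_A=-9/32, M_A=9/16 = (-9/32)·8 - (9/16) - (-3) = 3/16 kN·m
Load 3 — point force P=6 kN at a=4 m (b=L-a=8):
  M_3 = Pa²(a+3b)(L-x)/L³ - Pa²b/L²  [x>a] = 6·4²·(4+3·8)·(12-8)/12³ - 6·4²·8/12² = 8/9 kN·m
Superposition: M = Σ M_i = 325/72 kN·m ≈ 4.513889 kN·m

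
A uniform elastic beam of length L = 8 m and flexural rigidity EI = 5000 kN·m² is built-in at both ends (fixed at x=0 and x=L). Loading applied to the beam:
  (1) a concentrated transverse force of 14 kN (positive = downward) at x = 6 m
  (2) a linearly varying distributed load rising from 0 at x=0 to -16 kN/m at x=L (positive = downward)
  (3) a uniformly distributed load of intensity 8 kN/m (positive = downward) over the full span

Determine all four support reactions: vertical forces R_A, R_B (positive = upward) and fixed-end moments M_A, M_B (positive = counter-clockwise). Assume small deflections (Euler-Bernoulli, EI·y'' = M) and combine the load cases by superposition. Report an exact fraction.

R_A = 1199/80 kN, M_A = 827/60 kN·m, R_B = -79/80 kN, M_B = -433/60 kN·m

Load 1 — point force P=14 kN at a=6 m (b=L-a=2):
  R_A = Pb²(3a+b)/L³ = 14·2²·(3·6+2)/8³ = 35/16 kN
  M_A = Pab²/L² = 14·6·2²/8² = 21/4 kN·m
  R_B = Pa²(a+3b)/L³ = 14·6²·(6+3·2)/8³ = 189/16 kN
  M_B = -Pa²b/L² = -14·6²·2/8² = -63/4 kN·m
Load 2 — triangular load w₀=-16 kN/m (0→w₀ over full span):
  R_A = 3w₀L/20 = 3·(-16)·8/20 = -96/5 kN
  M_A = w₀L²/30 = (-16)·8²/30 = -512/15 kN·m
  R_B = 7w₀L/20 = 7·(-16)·8/20 = -224/5 kN
  M_B = -w₀L²/20 = -(-16)·8²/20 = 256/5 kN·m
Load 3 — uniform load w=8 kN/m over full span:
  R_A = wL/2 = 8·8/2 = 32 kN
  M_A = wL²/12 = 8·8²/12 = 128/3 kN·m
  R_B = wL/2 = 8·8/2 = 32 kN
  M_B = -wL²/12 = -8·8²/12 = -128/3 kN·m
Superposition: R_A = 1199/80 kN, M_A = 827/60 kN·m, R_B = -79/80 kN, M_B = -433/60 kN·m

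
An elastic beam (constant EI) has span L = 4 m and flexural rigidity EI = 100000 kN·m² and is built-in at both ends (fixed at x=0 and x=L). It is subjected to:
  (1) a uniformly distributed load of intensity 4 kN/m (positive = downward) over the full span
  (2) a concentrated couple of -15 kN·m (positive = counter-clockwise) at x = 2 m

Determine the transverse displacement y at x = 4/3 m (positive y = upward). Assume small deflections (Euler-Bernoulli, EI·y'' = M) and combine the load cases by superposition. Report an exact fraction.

y(4/3) = -121/12150000 m

Load 1 — uniform load w=4 kN/m over full span:
  y_1 = -wx²(L-x)²/(24EI) = -4·(4/3)²·(4-(4/3))²/(24·100000) = -16/759375 m
Load 2 — applied couple M₀=-15 kN·m at a=2 m (b=L-a=2):
  y_2 = (R_Ax³/6 - M_Ax²/2)/EI  [x≤a] with R_A=-45/8, M_A=-15/4 = ((-45/8)·(4/3)³/6 - (-15/4)·(4/3)²/2)/100000 = 1/90000 m
Superposition: y = Σ y_i = -121/12150000 m ≈ -0.000010 m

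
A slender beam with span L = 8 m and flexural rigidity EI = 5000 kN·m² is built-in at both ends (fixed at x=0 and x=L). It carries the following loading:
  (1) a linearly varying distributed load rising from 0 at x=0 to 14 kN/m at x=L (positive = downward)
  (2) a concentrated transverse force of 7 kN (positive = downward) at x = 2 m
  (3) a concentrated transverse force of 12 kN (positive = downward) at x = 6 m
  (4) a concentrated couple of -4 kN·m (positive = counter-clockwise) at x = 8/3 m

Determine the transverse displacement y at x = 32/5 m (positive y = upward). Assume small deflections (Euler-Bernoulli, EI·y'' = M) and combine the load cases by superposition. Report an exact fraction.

y(32/5) = -1704599/175781250 m

Load 1 — triangular load w₀=14 kN/m (0→w₀ over full span):
  y_1 = -w₀x²(L-x)²(x+2L)/(120LEI) = -14·(32/5)²·(8-(32/5))²·((32/5)+2·8)/(120·8·5000) = -200704/29296875 m
Load 2 — point force P=7 kN at a=2 m (b=L-a=6):
  y_2 = -Pa²(L-x)²(3bL-(3b+a)(L-x))/(6L³EI)  [x>a] = -7·2²·(8-(32/5))²·(3·6·8-(3·6+2)·(8-(32/5)))/(6·8³·5000) = -49/93750 m
Load 3 — point force P=12 kN at a=6 m (b=L-a=2):
  y_3 = -Pa²(L-x)²(3bL-(3b+a)(L-x))/(6L³EI)  [x>a] = -12·6²·(8-(32/5))²·(3·2·8-(3·2+6)·(8-(32/5)))/(6·8³·5000) = -162/78125 m
Load 4 — applied couple M₀=-4 kN·m at a=8/3 m (b=L-a=16/3):
  y_4 = (R_Ax³/6 - M_Ax²/2 - M₀(x-a)²/2)/EI  [x>a] with R_A=-2/3, M_A=0 = ((-2/3)·(32/5)³/6 - 0·(32/5)²/2 - (-4)·((32/5)-(8/3))²/2)/5000 = -176/703125 m
Superposition: y = Σ y_i = -1704599/175781250 m ≈ -0.009697 m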